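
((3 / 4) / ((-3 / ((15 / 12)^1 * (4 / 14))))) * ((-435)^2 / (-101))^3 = 587155857.40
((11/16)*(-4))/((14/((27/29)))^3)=-216513/267693664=-0.00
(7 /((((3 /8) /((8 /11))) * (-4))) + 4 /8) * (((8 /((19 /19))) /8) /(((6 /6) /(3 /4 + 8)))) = -6685 /264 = -25.32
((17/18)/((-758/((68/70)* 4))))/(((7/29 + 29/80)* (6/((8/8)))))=-134096/100355031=-0.00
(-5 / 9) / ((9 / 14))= -0.86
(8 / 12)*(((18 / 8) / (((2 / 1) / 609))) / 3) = 609 / 4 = 152.25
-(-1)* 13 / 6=13 / 6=2.17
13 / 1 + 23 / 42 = 569 / 42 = 13.55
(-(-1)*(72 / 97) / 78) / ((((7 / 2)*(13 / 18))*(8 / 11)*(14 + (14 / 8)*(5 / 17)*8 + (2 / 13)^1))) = 1683 / 5940571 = 0.00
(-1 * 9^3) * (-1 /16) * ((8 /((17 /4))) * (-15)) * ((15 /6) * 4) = -218700 /17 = -12864.71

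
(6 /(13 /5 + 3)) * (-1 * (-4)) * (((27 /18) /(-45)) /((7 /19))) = -19 /49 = -0.39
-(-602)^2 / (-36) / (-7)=-12943 / 9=-1438.11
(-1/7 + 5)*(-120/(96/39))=-3315/14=-236.79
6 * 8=48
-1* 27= -27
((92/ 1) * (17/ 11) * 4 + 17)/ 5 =6443/ 55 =117.15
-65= -65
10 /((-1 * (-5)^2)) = -2 /5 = -0.40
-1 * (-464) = 464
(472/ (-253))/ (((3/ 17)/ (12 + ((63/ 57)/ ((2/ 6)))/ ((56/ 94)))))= -892670/ 4807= -185.70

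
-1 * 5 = -5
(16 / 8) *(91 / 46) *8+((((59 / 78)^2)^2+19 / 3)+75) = 96468491495 / 851346288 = 113.31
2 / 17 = 0.12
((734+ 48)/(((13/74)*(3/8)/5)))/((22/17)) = 19675120/429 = 45862.75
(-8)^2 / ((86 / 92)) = 2944 / 43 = 68.47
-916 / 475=-1.93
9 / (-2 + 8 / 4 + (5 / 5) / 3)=27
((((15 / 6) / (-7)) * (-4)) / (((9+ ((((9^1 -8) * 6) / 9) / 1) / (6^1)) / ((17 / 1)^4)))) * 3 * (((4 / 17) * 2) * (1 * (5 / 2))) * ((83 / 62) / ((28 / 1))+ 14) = 80873998425 / 124558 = 649287.87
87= 87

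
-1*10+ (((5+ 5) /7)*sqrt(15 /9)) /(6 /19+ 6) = -10+ 19*sqrt(15) /252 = -9.71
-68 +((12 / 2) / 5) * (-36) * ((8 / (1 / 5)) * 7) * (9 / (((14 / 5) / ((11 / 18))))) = -23828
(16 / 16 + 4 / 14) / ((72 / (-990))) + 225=5805 / 28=207.32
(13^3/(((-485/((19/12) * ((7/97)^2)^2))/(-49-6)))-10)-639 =-66877103447143/103048083084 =-648.99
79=79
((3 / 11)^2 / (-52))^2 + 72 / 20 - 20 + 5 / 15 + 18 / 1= 1148089871 / 593838960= 1.93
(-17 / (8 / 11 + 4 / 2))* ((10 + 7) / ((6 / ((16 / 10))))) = -6358 / 225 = -28.26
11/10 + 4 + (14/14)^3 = 61/10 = 6.10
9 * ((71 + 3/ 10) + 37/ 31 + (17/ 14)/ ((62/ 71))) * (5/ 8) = 415.60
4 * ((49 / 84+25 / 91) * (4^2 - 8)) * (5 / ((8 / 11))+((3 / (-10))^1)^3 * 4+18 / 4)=10557179 / 34125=309.37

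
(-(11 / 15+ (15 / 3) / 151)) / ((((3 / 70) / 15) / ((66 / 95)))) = -534688 / 2869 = -186.37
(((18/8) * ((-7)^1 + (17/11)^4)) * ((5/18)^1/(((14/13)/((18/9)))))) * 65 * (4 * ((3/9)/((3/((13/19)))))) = -173617925/5841759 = -29.72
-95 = -95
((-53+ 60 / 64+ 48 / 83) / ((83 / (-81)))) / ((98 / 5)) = 27690255 / 10801952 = 2.56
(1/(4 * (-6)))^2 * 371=371/576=0.64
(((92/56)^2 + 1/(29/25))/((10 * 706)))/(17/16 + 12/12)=6747/27588715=0.00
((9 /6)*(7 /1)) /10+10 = 221 /20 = 11.05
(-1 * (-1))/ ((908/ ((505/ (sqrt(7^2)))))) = 505/ 6356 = 0.08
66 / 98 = 33 / 49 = 0.67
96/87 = 32/29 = 1.10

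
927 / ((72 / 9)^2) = 927 / 64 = 14.48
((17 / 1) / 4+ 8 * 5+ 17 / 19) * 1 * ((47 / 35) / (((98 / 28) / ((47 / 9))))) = 7579079 / 83790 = 90.45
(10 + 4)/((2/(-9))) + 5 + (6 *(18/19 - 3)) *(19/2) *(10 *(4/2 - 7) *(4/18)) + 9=1251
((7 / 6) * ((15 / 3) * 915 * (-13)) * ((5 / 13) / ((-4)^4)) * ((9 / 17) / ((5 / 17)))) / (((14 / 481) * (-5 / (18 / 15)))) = 792207 / 512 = 1547.28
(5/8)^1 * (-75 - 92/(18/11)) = -5905/72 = -82.01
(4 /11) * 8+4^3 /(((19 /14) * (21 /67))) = 96160 /627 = 153.37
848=848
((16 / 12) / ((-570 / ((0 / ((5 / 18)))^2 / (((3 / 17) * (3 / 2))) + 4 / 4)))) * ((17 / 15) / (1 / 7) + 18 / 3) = -22 / 675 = -0.03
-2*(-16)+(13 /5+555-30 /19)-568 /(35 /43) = -109.81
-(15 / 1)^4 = -50625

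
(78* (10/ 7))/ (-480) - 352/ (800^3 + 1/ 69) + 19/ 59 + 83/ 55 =1.60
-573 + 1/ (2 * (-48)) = -573.01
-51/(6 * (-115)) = 17/230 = 0.07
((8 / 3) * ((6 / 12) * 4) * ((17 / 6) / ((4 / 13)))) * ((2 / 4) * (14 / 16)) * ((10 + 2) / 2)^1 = 1547 / 12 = 128.92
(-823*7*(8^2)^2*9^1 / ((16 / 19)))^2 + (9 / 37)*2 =2353258445206781970 / 37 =63601579600183296.49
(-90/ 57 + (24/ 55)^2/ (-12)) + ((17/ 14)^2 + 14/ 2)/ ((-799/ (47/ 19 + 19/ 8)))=-118540161709/ 72006519200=-1.65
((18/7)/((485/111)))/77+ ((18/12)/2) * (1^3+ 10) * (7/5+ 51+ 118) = 73499841/52283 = 1405.81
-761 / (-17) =761 / 17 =44.76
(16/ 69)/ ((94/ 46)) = 16/ 141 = 0.11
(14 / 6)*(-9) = -21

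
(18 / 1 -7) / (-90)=-11 / 90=-0.12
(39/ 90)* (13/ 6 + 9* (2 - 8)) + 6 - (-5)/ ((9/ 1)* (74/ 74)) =-2863/ 180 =-15.91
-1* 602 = -602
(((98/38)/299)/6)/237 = 49/8078382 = 0.00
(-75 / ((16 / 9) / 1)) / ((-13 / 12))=2025 / 52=38.94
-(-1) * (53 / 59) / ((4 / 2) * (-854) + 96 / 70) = -1855 / 3524188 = -0.00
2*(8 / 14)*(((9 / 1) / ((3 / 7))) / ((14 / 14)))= 24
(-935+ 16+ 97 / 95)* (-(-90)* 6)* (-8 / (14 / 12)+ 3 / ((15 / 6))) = 1864855872 / 665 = 2804294.54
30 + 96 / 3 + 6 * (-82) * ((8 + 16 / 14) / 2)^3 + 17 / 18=-46939.55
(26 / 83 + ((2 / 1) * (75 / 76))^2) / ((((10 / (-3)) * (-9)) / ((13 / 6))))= 6557447 / 21573360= 0.30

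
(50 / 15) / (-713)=-10 / 2139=-0.00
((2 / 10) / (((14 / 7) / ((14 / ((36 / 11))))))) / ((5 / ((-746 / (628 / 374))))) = -5370827 / 141300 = -38.01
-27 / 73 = -0.37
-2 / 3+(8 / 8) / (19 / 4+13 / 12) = -0.50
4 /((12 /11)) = 11 /3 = 3.67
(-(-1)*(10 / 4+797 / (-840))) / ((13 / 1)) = 1303 / 10920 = 0.12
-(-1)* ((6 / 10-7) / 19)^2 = 1024 / 9025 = 0.11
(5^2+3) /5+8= 68 /5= 13.60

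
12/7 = 1.71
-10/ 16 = -5/ 8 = -0.62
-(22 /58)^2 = -121 /841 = -0.14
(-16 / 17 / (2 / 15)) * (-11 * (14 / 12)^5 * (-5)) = -4621925 / 5508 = -839.13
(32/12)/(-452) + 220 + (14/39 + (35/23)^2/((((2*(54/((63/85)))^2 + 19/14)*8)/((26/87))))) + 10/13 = 184089254668789/832522289118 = 221.12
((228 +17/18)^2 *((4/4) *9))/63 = 16982641/2268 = 7487.94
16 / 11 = 1.45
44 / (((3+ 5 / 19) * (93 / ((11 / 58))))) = 2299 / 83607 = 0.03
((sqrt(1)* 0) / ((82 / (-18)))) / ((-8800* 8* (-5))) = 0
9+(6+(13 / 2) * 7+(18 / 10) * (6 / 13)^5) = 224772233 / 3712930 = 60.54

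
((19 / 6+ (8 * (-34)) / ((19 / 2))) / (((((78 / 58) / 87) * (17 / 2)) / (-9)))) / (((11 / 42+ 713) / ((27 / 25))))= 286404174 / 108439175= 2.64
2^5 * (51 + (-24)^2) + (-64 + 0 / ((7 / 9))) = 20000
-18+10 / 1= -8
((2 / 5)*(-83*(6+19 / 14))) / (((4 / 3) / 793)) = -20338071 / 140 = -145271.94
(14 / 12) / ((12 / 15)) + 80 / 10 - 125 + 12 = -2485 / 24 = -103.54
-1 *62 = -62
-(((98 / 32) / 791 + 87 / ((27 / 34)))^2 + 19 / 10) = -15893521030853 / 1323889920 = -12005.17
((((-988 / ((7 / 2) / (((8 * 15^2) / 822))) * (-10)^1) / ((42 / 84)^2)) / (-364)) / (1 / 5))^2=5198400000000 / 45064369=115354.99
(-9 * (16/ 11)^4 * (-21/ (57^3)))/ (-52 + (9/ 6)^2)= -1835008/ 19984101181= -0.00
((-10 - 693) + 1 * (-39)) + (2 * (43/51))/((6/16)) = -112838/153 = -737.50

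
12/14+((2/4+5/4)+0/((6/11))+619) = 621.61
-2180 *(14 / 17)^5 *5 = -5862281600 / 1419857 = -4128.78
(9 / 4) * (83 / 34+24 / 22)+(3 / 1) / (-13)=7.72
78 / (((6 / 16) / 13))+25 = 2729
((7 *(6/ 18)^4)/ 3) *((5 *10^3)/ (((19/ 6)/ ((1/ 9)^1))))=70000/ 13851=5.05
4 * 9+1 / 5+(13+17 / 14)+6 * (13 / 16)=15481 / 280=55.29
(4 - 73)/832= -69/832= -0.08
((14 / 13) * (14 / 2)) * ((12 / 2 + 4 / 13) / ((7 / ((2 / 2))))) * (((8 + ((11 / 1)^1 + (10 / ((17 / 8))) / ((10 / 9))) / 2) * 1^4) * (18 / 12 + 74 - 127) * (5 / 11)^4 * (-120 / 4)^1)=294316706250 / 42063593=6996.95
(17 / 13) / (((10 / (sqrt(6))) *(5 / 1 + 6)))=17 *sqrt(6) / 1430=0.03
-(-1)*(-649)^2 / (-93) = -421201 / 93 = -4529.04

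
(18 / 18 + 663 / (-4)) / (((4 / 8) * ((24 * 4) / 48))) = -659 / 4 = -164.75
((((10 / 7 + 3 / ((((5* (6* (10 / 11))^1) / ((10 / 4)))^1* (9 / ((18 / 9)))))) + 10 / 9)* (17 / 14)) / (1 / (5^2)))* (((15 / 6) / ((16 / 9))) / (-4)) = -1392725 / 50176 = -27.76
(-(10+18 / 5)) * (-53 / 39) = 3604 / 195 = 18.48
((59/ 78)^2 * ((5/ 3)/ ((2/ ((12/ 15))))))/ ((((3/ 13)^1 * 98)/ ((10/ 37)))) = 17405/ 3818178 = 0.00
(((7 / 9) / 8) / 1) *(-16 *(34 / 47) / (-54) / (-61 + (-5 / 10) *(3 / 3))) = -476 / 1404783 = -0.00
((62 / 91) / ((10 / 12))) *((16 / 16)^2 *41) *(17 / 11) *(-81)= -21002004 / 5005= -4196.20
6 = 6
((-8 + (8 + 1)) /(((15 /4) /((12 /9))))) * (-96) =-512 /15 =-34.13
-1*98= -98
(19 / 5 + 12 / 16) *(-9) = -819 / 20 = -40.95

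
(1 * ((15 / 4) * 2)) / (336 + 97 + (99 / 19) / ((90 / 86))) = 1425 / 83216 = 0.02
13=13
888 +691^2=478369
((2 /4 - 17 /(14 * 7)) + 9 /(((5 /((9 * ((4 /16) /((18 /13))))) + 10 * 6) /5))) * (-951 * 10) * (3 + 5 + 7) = -596063025 /4018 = -148348.19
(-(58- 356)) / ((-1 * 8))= -149 / 4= -37.25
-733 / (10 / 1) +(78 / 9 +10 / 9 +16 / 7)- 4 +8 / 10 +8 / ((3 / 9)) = -5095 / 126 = -40.44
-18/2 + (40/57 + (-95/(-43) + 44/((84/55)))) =129939/5719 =22.72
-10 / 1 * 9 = -90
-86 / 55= -1.56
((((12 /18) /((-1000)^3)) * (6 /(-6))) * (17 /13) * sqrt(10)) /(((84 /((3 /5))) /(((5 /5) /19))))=17 * sqrt(10) /51870000000000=0.00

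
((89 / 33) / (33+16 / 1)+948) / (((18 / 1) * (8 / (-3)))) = -1533005 / 77616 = -19.75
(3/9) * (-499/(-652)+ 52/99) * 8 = 166610/48411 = 3.44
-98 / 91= -14 / 13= -1.08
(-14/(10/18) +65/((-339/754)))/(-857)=287764/1452615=0.20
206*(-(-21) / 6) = 721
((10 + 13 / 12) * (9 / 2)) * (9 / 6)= 1197 / 16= 74.81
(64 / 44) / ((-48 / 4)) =-4 / 33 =-0.12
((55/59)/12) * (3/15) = 11/708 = 0.02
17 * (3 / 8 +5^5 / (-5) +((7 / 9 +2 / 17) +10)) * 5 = -3756025 / 72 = -52167.01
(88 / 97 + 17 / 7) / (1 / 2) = 4530 / 679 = 6.67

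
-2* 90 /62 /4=-0.73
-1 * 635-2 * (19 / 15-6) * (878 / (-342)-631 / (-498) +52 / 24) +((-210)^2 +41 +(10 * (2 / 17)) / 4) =157488319637 / 3619215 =43514.50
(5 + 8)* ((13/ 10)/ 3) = 5.63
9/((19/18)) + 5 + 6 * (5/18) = 866/57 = 15.19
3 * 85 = 255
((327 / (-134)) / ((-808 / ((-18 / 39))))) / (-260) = 981 / 182979680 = 0.00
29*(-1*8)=-232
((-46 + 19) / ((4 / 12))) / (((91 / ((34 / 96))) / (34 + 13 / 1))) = -21573 / 1456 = -14.82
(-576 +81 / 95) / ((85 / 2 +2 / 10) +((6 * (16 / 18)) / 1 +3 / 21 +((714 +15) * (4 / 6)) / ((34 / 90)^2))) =-663208182 / 3982310947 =-0.17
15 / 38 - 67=-2531 / 38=-66.61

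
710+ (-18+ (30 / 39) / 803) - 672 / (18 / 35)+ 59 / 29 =-556387391 / 908193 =-612.63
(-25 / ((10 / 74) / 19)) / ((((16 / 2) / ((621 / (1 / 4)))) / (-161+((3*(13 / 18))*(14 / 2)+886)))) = -3231293805 / 4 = -807823451.25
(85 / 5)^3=4913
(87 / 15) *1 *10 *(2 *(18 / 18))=116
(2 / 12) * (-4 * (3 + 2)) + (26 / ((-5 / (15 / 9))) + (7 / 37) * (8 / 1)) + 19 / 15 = -5117 / 555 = -9.22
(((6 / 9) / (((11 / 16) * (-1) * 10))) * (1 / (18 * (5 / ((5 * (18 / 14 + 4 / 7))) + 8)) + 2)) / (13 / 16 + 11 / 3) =-513152 / 11813175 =-0.04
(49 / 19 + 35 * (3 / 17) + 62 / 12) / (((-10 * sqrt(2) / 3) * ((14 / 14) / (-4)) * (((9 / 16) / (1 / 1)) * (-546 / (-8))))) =863392 * sqrt(2) / 3968055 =0.31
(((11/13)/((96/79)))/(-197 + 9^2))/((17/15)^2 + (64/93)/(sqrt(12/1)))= -0.00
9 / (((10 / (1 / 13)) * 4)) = 9 / 520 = 0.02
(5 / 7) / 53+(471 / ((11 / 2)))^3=310117752103 / 493801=628021.72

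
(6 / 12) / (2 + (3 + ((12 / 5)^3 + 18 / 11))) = 1375 / 56266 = 0.02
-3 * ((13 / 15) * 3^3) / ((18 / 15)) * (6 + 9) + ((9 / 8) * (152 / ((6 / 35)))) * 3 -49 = 2066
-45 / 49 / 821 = -45 / 40229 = -0.00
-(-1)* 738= 738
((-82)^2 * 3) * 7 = 141204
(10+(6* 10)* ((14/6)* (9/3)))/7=430/7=61.43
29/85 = 0.34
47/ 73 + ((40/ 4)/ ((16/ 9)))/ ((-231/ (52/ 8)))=43669/ 89936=0.49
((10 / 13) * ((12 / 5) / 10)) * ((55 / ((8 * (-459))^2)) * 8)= 11 / 1825902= 0.00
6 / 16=3 / 8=0.38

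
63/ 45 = 7/ 5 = 1.40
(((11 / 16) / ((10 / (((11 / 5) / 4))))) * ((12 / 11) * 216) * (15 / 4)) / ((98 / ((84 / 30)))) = 2673 / 2800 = 0.95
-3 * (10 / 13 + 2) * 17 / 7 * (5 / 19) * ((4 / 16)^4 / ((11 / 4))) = -0.01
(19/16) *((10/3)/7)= 95/168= 0.57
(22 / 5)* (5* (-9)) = -198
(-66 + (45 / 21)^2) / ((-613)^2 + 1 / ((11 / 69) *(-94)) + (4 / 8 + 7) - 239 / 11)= -518551 / 3172997989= -0.00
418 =418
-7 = -7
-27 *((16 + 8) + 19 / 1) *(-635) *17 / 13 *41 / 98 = 513852795 / 1274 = 403338.14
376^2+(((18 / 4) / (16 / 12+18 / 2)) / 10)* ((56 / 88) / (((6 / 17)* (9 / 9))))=1928369711 / 13640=141376.08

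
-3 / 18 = -1 / 6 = -0.17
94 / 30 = 47 / 15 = 3.13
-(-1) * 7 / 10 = 7 / 10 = 0.70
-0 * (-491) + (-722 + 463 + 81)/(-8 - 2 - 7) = 178/17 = 10.47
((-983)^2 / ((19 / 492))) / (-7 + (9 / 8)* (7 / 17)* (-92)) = -16164082392 / 32053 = -504292.34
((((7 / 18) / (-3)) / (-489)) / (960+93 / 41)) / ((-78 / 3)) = -287 / 27086693868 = -0.00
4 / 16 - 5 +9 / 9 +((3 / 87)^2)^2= -10609211 / 2829124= -3.75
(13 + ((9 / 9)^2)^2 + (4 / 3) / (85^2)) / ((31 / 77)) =23365958 / 671925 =34.77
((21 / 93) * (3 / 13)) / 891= 7 / 119691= 0.00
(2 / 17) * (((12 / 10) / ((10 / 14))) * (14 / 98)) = 12 / 425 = 0.03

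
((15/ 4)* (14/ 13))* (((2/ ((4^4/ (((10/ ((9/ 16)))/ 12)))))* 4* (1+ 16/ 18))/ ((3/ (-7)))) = -20825/ 25272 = -0.82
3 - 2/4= 5/2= 2.50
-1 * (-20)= 20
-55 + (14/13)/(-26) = -9302/169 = -55.04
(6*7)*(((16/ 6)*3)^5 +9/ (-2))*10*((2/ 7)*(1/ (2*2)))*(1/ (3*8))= 327635/ 8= 40954.38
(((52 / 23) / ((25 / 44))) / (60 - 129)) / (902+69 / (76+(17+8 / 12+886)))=-6724432 / 105185764875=-0.00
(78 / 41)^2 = 6084 / 1681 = 3.62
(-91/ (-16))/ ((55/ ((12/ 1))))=1.24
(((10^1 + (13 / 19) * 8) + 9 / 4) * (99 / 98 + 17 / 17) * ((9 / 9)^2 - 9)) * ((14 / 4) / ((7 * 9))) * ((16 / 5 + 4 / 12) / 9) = -6.22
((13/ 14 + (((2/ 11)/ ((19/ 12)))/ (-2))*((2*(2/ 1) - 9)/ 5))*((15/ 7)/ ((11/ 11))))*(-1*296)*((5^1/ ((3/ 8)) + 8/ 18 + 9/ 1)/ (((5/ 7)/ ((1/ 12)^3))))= -21882725/ 1896048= -11.54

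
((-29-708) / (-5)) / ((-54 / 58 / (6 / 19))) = -50.00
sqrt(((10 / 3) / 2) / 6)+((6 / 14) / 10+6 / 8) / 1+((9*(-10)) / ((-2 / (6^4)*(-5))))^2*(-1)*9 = -171421608849 / 140+sqrt(10) / 6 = -1224440062.68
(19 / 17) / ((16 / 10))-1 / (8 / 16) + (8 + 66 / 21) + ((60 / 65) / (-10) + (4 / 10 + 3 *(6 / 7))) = 157429 / 12376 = 12.72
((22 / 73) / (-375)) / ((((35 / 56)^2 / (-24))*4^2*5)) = 0.00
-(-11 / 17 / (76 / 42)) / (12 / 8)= 77 / 323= 0.24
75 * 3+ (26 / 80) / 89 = 801013 / 3560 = 225.00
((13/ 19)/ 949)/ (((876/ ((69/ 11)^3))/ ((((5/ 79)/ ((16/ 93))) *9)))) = 458270055/ 681372249536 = 0.00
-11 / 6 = -1.83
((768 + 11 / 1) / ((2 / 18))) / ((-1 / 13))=-91143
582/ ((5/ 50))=5820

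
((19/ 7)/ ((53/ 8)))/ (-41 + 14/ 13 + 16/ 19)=-37544/ 3581263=-0.01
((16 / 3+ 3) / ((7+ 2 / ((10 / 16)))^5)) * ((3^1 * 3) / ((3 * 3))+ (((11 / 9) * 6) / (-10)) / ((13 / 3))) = 31250 / 498369807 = 0.00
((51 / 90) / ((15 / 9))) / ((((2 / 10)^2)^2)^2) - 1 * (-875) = 267375 / 2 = 133687.50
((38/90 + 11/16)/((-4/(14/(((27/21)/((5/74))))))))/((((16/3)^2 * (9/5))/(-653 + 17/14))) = 255180625/98205696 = 2.60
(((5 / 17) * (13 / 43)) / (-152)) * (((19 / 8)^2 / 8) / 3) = -1235 / 8982528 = -0.00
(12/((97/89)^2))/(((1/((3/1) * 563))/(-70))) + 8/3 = -1194385.47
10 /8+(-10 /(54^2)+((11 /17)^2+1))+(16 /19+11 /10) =368859703 /80058780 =4.61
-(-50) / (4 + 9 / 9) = 10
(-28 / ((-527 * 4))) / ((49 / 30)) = 0.01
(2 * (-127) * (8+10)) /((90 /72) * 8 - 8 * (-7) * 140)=-2286 /3925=-0.58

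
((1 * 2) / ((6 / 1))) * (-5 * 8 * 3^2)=-120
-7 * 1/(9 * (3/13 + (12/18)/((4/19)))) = -182/795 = -0.23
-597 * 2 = -1194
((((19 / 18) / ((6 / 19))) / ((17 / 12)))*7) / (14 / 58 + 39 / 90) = 732830 / 29937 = 24.48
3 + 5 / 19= 62 / 19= 3.26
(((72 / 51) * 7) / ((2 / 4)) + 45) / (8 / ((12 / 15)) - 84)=-1101 / 1258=-0.88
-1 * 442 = -442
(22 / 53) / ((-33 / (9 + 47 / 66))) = -641 / 5247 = -0.12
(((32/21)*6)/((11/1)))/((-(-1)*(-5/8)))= -512/385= -1.33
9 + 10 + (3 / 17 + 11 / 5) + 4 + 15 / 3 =30.38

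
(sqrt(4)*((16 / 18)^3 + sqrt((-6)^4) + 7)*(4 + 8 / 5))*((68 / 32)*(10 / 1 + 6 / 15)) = 10817.20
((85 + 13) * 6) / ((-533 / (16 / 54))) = -1568 / 4797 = -0.33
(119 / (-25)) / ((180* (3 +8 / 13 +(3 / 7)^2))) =-75803 / 10890000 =-0.01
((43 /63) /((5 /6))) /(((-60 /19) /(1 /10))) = -817 /31500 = -0.03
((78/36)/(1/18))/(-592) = -39/592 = -0.07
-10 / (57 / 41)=-410 / 57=-7.19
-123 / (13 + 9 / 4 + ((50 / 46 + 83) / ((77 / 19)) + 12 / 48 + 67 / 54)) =-5881491 / 1792634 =-3.28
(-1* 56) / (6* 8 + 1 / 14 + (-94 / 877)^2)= -602997136 / 517747521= -1.16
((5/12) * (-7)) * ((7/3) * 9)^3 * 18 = -972405/2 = -486202.50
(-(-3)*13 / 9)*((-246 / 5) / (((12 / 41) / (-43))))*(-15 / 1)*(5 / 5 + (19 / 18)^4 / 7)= -553164.60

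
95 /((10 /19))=361 /2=180.50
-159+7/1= -152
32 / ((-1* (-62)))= 16 / 31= 0.52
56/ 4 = 14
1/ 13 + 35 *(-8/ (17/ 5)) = -18183/ 221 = -82.28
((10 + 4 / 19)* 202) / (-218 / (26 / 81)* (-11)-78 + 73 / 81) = 20632482 / 73961813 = 0.28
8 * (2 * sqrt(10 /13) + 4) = 16 * sqrt(130) /13 + 32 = 46.03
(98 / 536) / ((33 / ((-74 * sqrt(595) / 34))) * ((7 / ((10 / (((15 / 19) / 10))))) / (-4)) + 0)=98420 * sqrt(595) / 112761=21.29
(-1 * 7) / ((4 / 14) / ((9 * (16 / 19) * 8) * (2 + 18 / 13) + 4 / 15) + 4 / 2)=-18652046 / 5332861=-3.50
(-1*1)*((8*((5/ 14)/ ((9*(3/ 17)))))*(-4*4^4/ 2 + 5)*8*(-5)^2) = 11492000/ 63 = 182412.70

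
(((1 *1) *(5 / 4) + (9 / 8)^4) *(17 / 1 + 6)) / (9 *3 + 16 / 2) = 268663 / 143360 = 1.87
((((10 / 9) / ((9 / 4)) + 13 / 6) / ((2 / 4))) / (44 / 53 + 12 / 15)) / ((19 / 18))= 3.09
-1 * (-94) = 94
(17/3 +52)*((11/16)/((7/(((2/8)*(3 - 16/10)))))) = 1903/960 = 1.98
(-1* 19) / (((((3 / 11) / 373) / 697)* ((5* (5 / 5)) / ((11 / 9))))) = -597696319 / 135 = -4427380.14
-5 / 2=-2.50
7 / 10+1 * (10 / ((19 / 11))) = 1233 / 190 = 6.49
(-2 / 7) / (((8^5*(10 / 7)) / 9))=-9 / 163840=-0.00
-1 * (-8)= 8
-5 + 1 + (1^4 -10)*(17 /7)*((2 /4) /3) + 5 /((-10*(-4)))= -7.52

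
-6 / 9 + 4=10 / 3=3.33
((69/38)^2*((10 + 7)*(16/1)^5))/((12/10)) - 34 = 17680945166/361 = 48977687.44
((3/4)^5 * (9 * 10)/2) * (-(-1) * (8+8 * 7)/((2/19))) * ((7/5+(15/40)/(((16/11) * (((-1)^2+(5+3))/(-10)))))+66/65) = 368007219/26624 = 13822.39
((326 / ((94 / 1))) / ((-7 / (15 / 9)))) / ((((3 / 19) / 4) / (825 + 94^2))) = -598402340 / 2961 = -202094.68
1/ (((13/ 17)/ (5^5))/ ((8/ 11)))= 425000/ 143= 2972.03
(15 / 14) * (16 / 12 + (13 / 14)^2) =6455 / 2744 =2.35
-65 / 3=-21.67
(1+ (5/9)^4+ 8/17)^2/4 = 7625655625/12440502369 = 0.61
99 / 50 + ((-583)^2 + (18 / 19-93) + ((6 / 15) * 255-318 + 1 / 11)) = 339583.02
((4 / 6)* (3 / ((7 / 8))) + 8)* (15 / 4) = 270 / 7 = 38.57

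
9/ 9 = 1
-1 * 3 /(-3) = 1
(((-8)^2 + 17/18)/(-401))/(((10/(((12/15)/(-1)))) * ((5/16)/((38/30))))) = 355376/6766875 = 0.05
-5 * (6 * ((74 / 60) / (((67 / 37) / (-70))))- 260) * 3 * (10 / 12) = 457325 / 67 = 6825.75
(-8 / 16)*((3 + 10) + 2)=-15 / 2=-7.50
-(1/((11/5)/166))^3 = -429592.04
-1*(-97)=97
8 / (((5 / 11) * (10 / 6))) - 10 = 14 / 25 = 0.56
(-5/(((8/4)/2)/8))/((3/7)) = -280/3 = -93.33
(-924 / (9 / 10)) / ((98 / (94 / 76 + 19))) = -212.01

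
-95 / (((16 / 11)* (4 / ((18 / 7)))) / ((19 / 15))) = -11913 / 224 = -53.18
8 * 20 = 160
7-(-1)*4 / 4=8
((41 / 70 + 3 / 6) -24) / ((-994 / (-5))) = -401 / 3479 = -0.12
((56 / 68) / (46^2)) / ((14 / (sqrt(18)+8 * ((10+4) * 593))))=3 * sqrt(2) / 35972+16604 / 8993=1.85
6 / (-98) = -3 / 49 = -0.06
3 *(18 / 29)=54 / 29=1.86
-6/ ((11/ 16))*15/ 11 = -1440/ 121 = -11.90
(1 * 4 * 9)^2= 1296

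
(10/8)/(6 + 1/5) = 25/124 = 0.20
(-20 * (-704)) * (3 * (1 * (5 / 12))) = 17600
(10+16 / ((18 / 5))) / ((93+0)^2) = 130 / 77841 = 0.00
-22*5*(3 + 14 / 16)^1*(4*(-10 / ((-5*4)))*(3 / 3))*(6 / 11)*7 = -3255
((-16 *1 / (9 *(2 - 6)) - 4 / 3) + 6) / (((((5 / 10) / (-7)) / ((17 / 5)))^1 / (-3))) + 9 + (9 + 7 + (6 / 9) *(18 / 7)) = 79441 / 105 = 756.58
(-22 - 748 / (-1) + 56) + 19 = 801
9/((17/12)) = 108/17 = 6.35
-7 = -7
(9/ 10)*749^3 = 3781707741/ 10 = 378170774.10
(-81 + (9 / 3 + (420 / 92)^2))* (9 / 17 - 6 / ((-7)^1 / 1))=-4989105 / 62951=-79.25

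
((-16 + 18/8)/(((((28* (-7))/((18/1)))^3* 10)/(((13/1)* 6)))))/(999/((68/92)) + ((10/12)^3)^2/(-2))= 15503196852/252211714248151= 0.00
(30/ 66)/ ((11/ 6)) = 30/ 121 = 0.25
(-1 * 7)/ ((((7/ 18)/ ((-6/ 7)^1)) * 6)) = 18/ 7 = 2.57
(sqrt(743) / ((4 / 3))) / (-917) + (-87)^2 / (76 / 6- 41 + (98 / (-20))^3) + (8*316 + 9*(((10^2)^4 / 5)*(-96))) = -7567723075576984 / 437947- 3*sqrt(743) / 3668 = -17279997523.87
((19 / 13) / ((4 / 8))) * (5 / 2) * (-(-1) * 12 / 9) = 380 / 39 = 9.74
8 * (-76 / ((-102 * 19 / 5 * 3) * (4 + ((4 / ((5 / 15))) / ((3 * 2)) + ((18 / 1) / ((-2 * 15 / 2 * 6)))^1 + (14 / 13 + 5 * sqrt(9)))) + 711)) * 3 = 197600 / 2678811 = 0.07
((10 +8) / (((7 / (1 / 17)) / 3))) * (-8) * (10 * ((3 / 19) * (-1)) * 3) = 38880 / 2261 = 17.20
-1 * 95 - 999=-1094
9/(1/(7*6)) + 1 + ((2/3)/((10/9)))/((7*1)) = 13268/35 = 379.09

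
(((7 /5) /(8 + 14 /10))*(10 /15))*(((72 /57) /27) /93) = 112 /2242323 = 0.00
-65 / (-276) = 65 / 276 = 0.24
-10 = -10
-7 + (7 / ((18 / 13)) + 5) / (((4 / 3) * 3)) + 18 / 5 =-319 / 360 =-0.89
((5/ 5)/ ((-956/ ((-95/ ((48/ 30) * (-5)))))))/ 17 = -95/ 130016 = -0.00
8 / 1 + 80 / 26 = 144 / 13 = 11.08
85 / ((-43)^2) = 85 / 1849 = 0.05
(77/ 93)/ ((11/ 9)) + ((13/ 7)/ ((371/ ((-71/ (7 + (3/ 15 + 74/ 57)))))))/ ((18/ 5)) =778940509/ 1169927724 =0.67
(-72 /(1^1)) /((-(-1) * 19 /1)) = -72 /19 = -3.79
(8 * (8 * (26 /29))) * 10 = 16640 /29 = 573.79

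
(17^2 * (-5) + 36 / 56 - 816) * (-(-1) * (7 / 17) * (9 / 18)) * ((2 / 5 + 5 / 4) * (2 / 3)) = -69619 / 136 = -511.90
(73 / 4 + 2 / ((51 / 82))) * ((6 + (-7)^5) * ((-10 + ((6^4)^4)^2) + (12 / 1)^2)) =-292765632292324659215860522489265 / 102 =-2870251296983575090351574000000.00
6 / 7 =0.86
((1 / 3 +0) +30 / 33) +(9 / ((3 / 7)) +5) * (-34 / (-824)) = 15739 / 6798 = 2.32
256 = 256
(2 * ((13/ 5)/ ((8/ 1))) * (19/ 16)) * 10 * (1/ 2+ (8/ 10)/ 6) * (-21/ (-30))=32851/ 9600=3.42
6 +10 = 16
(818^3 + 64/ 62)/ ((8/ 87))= 184523154861/ 31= 5952359834.23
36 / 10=18 / 5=3.60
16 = 16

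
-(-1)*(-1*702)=-702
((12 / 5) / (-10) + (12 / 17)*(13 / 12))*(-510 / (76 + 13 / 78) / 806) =-4014 / 920855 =-0.00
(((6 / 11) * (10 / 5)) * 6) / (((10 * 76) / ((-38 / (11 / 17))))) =-306 / 605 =-0.51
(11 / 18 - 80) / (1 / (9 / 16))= -1429 / 32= -44.66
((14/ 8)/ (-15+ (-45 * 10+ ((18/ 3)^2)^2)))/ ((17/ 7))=49/ 56508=0.00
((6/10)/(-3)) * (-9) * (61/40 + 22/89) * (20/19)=56781/16910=3.36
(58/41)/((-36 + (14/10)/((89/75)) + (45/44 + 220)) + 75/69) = 5223944/691620267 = 0.01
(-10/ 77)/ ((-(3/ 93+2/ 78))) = 2.24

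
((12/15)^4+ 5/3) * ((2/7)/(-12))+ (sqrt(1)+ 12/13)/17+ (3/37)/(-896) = 374422103/5887440000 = 0.06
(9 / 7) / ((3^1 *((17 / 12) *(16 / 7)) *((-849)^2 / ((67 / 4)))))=0.00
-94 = -94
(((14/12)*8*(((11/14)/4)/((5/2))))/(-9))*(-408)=1496/45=33.24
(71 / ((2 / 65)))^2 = 21298225 / 4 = 5324556.25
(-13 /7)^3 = -2197 /343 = -6.41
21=21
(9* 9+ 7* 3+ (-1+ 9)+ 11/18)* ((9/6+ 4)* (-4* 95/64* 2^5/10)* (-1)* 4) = 416119/9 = 46235.44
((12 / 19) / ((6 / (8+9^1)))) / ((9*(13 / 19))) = 34 / 117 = 0.29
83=83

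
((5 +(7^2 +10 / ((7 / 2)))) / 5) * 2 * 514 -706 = 384434 / 35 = 10983.83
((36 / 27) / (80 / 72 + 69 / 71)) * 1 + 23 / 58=80029 / 77198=1.04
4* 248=992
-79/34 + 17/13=-449/442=-1.02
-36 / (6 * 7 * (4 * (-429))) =1 / 2002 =0.00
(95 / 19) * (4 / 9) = 20 / 9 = 2.22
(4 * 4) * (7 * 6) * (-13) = -8736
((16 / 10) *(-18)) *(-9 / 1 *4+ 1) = 1008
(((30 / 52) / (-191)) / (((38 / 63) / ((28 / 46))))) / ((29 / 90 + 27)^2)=-26790750 / 6561078199351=-0.00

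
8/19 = 0.42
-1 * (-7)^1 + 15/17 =134/17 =7.88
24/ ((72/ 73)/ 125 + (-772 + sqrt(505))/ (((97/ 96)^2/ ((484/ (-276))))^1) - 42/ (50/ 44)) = 1116329450104000000 * sqrt(505)/ 44958625483722911453849 + 837790575072350669250/ 44958625483722911453849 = 0.02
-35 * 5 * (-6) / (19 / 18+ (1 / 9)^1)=900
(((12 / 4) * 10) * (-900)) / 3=-9000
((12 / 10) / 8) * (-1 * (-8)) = 6 / 5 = 1.20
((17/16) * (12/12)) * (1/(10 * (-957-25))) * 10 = -17/15712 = -0.00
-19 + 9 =-10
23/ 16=1.44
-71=-71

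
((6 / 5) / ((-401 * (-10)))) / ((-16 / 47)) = -141 / 160400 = -0.00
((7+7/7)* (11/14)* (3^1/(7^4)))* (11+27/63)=10560/117649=0.09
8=8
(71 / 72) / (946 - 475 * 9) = -0.00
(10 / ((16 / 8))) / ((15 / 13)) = 13 / 3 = 4.33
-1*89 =-89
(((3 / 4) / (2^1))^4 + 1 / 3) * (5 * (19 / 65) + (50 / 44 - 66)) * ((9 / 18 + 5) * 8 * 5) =-393395435 / 79872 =-4925.32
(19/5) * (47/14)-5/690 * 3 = 10252/805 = 12.74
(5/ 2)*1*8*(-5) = -100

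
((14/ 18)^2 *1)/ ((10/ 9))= 49/ 90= 0.54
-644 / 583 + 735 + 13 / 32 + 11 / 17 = 233090443 / 317152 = 734.95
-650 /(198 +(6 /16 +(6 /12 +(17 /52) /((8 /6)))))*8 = -26.11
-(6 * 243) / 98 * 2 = -1458 / 49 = -29.76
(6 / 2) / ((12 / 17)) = 17 / 4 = 4.25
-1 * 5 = -5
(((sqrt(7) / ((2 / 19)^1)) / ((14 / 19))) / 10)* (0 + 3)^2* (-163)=-529587* sqrt(7) / 280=-5004.13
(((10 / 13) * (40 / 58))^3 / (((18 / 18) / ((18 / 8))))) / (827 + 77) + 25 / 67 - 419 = -169825932263392 / 405674114443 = -418.63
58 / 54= 29 / 27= 1.07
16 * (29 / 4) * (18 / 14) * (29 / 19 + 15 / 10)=451.35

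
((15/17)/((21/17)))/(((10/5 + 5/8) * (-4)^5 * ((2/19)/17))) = -1615/37632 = -0.04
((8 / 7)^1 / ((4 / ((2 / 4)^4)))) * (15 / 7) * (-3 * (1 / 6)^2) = -5 / 1568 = -0.00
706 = 706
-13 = -13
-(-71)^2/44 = -5041/44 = -114.57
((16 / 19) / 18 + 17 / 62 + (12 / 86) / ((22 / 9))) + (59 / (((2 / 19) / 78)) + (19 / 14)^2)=21486579633859 / 491445108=43721.22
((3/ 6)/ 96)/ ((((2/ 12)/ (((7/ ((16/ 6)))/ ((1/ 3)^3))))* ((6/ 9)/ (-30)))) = -25515/ 256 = -99.67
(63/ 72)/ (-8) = -7/ 64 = -0.11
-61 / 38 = -1.61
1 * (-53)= -53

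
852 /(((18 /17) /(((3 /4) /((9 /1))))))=1207 /18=67.06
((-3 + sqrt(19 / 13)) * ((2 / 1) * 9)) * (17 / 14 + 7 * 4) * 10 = -110430 / 7 + 36810 * sqrt(247) / 91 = -9418.41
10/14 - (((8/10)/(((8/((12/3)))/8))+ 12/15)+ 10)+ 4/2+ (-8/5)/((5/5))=-451/35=-12.89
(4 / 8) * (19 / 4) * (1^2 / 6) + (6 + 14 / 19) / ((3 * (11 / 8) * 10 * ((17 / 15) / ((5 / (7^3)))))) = 23277781 / 58496592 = 0.40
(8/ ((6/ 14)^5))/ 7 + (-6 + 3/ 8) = 142729/ 1944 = 73.42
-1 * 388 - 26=-414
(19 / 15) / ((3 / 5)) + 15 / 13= 382 / 117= 3.26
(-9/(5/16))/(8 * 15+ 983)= -0.03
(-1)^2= 1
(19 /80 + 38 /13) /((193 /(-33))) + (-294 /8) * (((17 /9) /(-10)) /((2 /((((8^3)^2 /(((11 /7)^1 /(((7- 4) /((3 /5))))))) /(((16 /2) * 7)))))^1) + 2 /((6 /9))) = 341691259397 /6623760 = 51585.69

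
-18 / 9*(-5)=10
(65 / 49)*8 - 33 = -1097 / 49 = -22.39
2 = 2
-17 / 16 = -1.06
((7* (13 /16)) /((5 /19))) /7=247 /80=3.09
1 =1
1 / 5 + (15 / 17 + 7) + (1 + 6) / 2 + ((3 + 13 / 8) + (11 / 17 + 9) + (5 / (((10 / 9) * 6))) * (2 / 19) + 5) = 399659 / 12920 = 30.93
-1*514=-514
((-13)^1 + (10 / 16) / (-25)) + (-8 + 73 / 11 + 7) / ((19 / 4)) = -98969 / 8360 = -11.84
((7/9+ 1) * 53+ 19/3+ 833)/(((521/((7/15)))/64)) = 3764096/70335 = 53.52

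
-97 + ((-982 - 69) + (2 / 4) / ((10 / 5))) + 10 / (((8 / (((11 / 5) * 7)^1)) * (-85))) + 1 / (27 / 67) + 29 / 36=-10508249 / 9180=-1144.69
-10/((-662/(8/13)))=40/4303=0.01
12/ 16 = 3/ 4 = 0.75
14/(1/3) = 42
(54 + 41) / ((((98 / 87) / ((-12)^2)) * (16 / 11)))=818235 / 98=8349.34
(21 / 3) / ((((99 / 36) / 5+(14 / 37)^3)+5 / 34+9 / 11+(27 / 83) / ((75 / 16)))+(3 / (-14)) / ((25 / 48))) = 3852307543700 / 675464797663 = 5.70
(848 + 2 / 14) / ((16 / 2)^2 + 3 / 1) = 5937 / 469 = 12.66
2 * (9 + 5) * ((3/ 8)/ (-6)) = -7/ 4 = -1.75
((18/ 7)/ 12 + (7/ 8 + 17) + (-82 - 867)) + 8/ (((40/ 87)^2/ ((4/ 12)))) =-642807/ 700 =-918.30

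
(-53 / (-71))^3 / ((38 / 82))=0.90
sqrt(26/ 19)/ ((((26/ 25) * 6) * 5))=0.04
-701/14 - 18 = -953/14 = -68.07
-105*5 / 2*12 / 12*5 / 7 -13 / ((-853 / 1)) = -319849 / 1706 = -187.48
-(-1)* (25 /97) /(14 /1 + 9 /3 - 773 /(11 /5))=-275 /356766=-0.00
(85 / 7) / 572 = 85 / 4004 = 0.02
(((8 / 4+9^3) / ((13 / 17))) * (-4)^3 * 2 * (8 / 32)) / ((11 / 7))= -2783648 / 143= -19466.07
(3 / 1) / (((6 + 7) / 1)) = 3 / 13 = 0.23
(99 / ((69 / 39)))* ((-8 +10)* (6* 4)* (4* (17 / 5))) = 4200768 / 115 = 36528.42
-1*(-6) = 6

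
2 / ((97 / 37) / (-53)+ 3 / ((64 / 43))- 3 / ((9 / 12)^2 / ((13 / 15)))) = -11295360 / 15000587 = -0.75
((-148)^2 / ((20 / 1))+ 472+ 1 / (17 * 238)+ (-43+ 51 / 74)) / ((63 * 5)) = 570697496 / 117890325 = 4.84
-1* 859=-859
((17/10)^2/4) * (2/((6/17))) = 4913/1200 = 4.09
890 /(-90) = -89 /9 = -9.89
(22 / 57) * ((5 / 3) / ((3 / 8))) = 880 / 513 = 1.72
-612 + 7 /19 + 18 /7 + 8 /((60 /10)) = -242483 /399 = -607.73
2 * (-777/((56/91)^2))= -131313/32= -4103.53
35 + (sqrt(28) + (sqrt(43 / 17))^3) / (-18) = -sqrt(7) / 9-43* sqrt(731) / 5202 + 35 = 34.48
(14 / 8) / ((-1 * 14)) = -1 / 8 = -0.12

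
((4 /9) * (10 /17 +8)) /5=584 /765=0.76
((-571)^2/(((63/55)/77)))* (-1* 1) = -197254805/9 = -21917200.56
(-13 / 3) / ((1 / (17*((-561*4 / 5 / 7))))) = 165308 / 35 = 4723.09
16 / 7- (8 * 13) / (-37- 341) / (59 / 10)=26008 / 11151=2.33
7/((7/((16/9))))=16/9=1.78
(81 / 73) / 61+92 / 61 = 6797 / 4453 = 1.53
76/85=0.89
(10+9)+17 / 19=378 / 19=19.89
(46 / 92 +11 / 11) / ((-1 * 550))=-3 / 1100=-0.00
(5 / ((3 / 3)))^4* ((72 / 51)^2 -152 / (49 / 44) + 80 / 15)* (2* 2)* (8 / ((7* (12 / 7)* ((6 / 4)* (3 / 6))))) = -109744960000 / 382347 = -287029.74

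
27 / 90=3 / 10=0.30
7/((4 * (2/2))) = 7/4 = 1.75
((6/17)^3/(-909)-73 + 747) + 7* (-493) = -2777.00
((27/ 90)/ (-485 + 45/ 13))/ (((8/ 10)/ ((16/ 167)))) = -39/ 522710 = -0.00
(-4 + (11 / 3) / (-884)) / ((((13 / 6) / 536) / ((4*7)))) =-79684976 / 2873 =-27735.81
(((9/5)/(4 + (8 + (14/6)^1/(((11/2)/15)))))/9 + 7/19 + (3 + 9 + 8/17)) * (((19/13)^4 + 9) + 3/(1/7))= 444.13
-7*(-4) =28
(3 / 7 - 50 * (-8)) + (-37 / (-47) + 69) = 154701 / 329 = 470.22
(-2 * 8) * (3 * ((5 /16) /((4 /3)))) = -45 /4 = -11.25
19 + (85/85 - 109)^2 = 11683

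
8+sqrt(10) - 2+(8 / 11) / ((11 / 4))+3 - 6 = sqrt(10)+395 / 121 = 6.43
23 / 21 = 1.10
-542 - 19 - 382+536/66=-30851/33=-934.88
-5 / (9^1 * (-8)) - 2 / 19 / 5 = 331 / 6840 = 0.05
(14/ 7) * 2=4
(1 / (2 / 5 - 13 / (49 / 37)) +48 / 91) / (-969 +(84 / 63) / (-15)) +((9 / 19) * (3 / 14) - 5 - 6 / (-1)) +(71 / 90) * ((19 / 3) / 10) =250594082472791 / 156552939024300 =1.60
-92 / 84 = -23 / 21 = -1.10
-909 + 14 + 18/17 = -15197/17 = -893.94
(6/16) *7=21/8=2.62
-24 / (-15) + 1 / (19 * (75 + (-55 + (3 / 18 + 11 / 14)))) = 13397 / 8360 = 1.60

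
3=3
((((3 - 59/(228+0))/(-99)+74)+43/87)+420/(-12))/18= 25834339/11782584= 2.19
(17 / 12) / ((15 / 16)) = 68 / 45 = 1.51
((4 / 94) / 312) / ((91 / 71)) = 0.00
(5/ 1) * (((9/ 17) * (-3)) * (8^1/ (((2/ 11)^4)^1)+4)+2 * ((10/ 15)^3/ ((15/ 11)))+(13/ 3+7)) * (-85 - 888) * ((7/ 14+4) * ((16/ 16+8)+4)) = 2024153328379/ 612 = 3307440079.05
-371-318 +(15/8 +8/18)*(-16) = -726.11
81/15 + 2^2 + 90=497/5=99.40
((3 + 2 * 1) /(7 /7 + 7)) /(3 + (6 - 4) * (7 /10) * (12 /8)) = 25 /204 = 0.12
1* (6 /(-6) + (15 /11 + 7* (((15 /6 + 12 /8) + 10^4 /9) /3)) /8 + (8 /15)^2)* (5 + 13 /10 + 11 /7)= 10627093471 /4158000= 2555.82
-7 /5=-1.40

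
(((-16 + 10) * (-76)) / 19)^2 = 576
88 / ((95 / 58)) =5104 / 95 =53.73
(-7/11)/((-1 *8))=0.08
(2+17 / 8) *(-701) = -23133 / 8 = -2891.62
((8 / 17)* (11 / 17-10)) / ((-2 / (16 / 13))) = 10176 / 3757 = 2.71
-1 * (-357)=357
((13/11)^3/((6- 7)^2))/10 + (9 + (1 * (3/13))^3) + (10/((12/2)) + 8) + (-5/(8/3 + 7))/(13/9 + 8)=812616819631/43249021530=18.79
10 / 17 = 0.59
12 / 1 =12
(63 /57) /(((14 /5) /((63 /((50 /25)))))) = 945 /76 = 12.43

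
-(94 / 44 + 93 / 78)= -476 / 143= -3.33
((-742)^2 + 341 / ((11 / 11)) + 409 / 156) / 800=85941589 / 124800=688.63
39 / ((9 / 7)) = 91 / 3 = 30.33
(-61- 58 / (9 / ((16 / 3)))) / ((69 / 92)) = -10300 / 81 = -127.16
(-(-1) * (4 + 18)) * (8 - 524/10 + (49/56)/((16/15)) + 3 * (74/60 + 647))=13383887/320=41824.65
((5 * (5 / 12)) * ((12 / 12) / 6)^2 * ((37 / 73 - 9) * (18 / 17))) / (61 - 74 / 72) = -23250 / 2679319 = -0.01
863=863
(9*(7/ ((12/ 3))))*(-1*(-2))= 63/ 2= 31.50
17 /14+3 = 59 /14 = 4.21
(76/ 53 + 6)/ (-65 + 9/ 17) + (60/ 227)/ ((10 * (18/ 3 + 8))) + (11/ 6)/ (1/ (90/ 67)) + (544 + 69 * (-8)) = -5.65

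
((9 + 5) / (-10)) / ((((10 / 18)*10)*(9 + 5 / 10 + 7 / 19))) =-399 / 15625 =-0.03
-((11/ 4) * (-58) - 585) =744.50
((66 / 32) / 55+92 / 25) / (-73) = -1487 / 29200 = -0.05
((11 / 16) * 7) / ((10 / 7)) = 539 / 160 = 3.37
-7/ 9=-0.78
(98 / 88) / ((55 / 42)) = 1029 / 1210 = 0.85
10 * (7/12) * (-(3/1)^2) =-105/2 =-52.50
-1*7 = -7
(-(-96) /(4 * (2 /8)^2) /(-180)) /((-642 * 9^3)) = 16 /3510135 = 0.00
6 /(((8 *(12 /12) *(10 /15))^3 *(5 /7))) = 567 /10240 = 0.06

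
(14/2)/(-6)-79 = -481/6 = -80.17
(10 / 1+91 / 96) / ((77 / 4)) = 1051 / 1848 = 0.57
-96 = -96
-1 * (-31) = 31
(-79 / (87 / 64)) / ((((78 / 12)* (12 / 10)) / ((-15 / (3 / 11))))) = 1390400 / 3393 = 409.78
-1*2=-2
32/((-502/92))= -1472/251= -5.86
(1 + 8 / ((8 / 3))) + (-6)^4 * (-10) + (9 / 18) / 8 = -12955.94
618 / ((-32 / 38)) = -5871 / 8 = -733.88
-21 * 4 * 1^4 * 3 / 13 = -252 / 13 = -19.38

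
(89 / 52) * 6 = 267 / 26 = 10.27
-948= -948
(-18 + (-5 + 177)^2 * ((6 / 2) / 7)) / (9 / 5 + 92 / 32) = 3545040 / 1309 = 2708.20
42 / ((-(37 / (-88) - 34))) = 3696 / 3029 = 1.22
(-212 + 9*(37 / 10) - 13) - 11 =-2027 / 10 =-202.70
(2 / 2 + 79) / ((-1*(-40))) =2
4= 4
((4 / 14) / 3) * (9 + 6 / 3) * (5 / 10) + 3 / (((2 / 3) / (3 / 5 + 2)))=2567 / 210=12.22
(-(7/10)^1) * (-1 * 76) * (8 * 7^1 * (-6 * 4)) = -357504/5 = -71500.80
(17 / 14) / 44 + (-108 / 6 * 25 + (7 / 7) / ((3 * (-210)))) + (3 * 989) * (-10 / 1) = -119275097 / 3960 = -30119.97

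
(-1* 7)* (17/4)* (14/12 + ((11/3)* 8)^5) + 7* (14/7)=-1256002002241/1944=-646091564.94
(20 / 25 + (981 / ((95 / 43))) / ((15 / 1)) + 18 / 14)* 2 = 210724 / 3325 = 63.38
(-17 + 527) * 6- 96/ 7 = 21324/ 7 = 3046.29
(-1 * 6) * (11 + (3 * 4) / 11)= -798 / 11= -72.55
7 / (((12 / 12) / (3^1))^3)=189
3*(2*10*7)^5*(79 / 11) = 12746428800000 / 11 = 1158766254545.45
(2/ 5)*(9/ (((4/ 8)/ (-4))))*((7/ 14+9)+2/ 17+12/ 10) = -132408/ 425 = -311.55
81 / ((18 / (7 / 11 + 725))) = 35919 / 11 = 3265.36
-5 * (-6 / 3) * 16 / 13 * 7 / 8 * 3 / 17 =420 / 221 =1.90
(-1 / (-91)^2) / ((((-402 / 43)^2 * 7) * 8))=-1849 / 74941592544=-0.00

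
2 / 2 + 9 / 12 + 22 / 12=43 / 12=3.58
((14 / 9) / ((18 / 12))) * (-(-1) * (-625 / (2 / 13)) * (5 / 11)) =-568750 / 297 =-1914.98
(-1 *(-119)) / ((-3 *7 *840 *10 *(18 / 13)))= -221 / 453600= -0.00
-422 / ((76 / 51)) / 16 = -10761 / 608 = -17.70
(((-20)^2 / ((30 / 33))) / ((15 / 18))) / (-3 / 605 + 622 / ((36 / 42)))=0.73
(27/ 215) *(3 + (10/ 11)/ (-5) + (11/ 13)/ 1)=14148/ 30745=0.46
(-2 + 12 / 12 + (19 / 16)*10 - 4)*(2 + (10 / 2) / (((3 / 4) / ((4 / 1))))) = 2365 / 12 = 197.08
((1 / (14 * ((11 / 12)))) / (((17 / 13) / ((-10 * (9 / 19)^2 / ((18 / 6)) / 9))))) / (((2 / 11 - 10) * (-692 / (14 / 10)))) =-13 / 12740412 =-0.00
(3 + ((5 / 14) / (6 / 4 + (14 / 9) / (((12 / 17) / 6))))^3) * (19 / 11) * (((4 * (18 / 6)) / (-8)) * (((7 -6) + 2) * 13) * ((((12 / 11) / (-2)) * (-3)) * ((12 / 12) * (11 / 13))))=-235767354318 / 561712921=-419.73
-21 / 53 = -0.40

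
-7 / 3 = -2.33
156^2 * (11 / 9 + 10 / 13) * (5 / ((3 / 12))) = 969280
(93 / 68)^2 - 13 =-51463 / 4624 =-11.13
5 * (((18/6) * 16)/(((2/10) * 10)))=120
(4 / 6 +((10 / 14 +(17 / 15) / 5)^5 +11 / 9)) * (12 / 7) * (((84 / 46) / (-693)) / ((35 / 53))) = -44416343738587976 / 2472197270361328125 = -0.02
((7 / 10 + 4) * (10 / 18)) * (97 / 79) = 4559 / 1422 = 3.21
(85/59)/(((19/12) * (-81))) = -340/30267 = -0.01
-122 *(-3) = 366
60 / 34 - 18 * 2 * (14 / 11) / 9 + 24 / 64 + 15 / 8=-805 / 748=-1.08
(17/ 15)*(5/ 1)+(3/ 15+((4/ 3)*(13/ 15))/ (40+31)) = 18796/ 3195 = 5.88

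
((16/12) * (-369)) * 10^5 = -49200000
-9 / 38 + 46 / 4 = 214 / 19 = 11.26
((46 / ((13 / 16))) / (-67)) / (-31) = 736 / 27001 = 0.03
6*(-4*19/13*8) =-3648/13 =-280.62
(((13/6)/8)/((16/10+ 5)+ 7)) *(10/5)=65/1632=0.04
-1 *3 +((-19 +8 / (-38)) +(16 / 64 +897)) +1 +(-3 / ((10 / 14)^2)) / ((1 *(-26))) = 21643761 / 24700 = 876.27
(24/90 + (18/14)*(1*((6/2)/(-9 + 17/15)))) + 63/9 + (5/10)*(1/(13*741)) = 134797207/19892145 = 6.78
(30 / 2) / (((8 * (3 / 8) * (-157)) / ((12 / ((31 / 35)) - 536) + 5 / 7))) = 16.62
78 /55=1.42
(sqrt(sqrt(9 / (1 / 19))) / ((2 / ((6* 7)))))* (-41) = -861* 19^(1 / 4)* sqrt(3) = -3113.52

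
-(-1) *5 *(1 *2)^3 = 40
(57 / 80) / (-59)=-57 / 4720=-0.01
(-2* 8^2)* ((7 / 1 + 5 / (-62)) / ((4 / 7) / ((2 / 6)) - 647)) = 192192 / 140027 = 1.37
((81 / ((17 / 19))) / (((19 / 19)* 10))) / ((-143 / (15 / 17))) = -0.06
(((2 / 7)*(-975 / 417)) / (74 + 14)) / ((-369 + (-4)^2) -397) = 13 / 1284360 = 0.00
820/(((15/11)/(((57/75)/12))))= 8569/225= 38.08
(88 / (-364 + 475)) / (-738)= -44 / 40959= -0.00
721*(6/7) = 618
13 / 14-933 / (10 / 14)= -91369 / 70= -1305.27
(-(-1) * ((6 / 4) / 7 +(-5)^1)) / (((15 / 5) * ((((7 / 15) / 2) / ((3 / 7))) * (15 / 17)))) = -1139 / 343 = -3.32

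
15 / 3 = 5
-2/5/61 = -2/305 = -0.01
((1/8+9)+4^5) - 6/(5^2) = 1032.88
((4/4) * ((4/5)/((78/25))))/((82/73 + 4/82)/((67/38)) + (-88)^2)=1002655/30284384676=0.00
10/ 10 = 1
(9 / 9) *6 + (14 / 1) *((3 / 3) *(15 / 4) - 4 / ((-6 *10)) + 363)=154243 / 30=5141.43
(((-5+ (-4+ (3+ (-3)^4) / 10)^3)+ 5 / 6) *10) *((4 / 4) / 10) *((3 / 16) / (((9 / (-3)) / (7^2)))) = -248.12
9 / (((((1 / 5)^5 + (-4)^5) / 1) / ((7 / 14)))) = -28125 / 6399998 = -0.00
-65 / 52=-1.25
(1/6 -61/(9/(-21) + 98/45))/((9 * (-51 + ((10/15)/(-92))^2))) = 121393862/1605464679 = 0.08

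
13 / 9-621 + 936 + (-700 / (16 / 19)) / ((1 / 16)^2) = -1912352 / 9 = -212483.56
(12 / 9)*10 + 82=286 / 3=95.33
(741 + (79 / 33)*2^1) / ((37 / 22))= 49222 / 111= 443.44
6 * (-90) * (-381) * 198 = 40736520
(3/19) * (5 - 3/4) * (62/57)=527/722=0.73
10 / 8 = 5 / 4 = 1.25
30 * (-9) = -270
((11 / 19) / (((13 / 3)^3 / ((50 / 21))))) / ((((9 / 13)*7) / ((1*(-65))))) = -2750 / 12103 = -0.23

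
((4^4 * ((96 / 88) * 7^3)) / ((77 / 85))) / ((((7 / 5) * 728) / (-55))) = -816000 / 143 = -5706.29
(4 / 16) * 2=0.50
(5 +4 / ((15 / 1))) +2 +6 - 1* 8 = 79 / 15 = 5.27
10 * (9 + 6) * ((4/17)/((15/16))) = 640/17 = 37.65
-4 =-4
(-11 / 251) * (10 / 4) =-55 / 502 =-0.11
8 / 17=0.47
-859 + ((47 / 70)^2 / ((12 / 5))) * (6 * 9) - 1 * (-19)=-1626519 / 1960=-829.86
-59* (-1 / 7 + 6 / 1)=-2419 / 7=-345.57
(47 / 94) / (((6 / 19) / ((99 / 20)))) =627 / 80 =7.84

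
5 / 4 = 1.25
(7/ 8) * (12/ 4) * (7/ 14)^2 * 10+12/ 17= 1977/ 272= 7.27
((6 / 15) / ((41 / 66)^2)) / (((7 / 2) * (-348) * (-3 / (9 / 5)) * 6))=726 / 8531075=0.00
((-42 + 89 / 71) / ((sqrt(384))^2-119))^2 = 8369449 / 354004225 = 0.02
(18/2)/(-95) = -9/95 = -0.09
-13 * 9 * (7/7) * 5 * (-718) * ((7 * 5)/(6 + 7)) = 1130850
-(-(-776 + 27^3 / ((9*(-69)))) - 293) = -11838 / 23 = -514.70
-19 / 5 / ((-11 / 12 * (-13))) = -228 / 715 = -0.32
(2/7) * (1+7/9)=32/63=0.51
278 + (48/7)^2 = 15926/49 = 325.02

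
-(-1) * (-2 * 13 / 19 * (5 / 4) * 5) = -325 / 38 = -8.55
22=22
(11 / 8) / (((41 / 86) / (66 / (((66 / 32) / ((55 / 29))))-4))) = 194403 / 1189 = 163.50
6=6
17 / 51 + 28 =85 / 3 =28.33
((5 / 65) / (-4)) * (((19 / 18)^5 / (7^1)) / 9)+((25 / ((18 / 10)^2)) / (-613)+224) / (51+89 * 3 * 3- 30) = 141449451273817 / 519861266241408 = 0.27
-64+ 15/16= -1009/16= -63.06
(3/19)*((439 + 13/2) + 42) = 2925/38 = 76.97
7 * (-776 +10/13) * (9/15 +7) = -2680748/65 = -41242.28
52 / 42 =26 / 21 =1.24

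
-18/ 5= -3.60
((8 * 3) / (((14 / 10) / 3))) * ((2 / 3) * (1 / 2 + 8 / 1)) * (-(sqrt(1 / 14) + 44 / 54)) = -14960 / 63-1020 * sqrt(14) / 49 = -315.35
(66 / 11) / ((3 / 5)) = 10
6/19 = 0.32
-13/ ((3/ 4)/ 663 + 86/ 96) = -137904/ 9515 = -14.49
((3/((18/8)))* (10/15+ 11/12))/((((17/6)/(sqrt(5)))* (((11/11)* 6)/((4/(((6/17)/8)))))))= 304* sqrt(5)/27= 25.18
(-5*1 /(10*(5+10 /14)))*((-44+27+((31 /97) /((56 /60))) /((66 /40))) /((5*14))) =125423 /5975200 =0.02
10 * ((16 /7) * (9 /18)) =11.43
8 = 8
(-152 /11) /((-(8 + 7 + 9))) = 0.58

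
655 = 655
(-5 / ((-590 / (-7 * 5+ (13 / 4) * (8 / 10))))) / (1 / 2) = -162 / 295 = -0.55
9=9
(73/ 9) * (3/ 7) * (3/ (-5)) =-73/ 35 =-2.09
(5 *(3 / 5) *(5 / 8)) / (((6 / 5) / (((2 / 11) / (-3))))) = -25 / 264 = -0.09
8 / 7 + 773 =5419 / 7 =774.14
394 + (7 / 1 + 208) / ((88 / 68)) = 560.14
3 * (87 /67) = 261 /67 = 3.90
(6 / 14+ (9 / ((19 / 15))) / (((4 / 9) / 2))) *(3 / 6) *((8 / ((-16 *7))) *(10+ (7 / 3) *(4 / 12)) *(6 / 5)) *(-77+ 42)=278681 / 532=523.84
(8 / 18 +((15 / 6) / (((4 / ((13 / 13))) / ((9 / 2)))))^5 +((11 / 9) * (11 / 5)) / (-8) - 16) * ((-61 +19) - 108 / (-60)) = -168703827257 / 26214400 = -6435.54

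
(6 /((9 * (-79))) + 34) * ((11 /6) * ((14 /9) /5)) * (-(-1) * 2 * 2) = 77.55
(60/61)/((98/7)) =30/427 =0.07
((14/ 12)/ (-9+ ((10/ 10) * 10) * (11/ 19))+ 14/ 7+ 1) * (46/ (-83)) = -22195/ 15189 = -1.46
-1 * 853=-853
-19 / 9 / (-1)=19 / 9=2.11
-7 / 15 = -0.47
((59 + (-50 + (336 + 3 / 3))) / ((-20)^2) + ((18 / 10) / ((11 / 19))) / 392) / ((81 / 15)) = 47051 / 291060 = 0.16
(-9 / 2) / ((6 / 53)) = -159 / 4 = -39.75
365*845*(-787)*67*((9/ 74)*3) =-5933776071.28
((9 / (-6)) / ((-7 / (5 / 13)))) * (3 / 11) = 0.02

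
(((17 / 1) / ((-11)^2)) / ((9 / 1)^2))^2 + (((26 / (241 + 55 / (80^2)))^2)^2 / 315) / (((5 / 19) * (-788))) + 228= 273533101994783523989886573535338623 / 1199706571876733989534872456146019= 228.00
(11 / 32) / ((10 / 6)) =33 / 160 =0.21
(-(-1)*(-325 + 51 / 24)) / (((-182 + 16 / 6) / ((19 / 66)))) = 49077 / 94688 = 0.52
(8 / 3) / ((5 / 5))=8 / 3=2.67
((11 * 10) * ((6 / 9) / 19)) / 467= 220 / 26619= 0.01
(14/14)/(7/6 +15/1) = 6/97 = 0.06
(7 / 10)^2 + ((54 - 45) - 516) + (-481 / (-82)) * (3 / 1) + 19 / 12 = -1498537 / 3075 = -487.33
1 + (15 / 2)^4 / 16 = 50881 / 256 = 198.75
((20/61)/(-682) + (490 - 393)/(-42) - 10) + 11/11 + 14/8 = -16704043/1747284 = -9.56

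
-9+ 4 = -5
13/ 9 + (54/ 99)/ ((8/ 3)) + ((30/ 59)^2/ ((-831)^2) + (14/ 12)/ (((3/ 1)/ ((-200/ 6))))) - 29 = -12791916012757/ 317307255012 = -40.31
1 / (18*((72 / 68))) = 17 / 324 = 0.05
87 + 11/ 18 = 1577/ 18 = 87.61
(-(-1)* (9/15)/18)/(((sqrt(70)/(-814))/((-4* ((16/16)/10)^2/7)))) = 407* sqrt(70)/183750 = 0.02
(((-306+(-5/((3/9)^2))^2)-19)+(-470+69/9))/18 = 3713/54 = 68.76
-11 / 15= -0.73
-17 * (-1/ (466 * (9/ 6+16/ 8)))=17/ 1631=0.01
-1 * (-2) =2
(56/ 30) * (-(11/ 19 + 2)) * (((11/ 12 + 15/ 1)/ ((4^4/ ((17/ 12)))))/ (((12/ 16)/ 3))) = -1113721/ 656640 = -1.70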